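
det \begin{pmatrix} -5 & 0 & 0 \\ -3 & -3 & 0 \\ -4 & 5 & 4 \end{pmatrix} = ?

The matrix is lower triangular, so the determinant is the product of the diagonal entries:
det = (-5) · (-3) · (4) = 60

60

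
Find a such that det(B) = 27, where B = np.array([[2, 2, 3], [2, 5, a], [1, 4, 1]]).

Expanding along the column containing a, det(B) is linear in a: det(B) = (-6)·a + (15).
Set (-6)·a + (15) = 27  ⇒  (-6)·a = 12  ⇒  a = -2.

-2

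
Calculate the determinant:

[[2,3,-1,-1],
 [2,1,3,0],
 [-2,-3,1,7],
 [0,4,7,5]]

Expand along row 2 (it has 1 zero):
  − (2) · M_21   where M_21 = det([3 -1 -1; -3 1 7; 4 7 5]) = -150
  + (1) · M_22   where M_22 = det([2 -1 -1; -2 1 7; 0 7 5]) = -84
  − (3) · M_23   where M_23 = det([2 3 -1; -2 -3 7; 0 4 5]) = -48
det = (-1)·(2)·(-150) + (+1)·(1)·(-84) + (-1)·(3)·(-48) = 360

360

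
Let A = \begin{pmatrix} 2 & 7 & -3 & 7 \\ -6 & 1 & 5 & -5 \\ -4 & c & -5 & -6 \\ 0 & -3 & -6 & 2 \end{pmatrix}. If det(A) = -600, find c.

-9

Expanding along the column containing c, det(A) is linear in c: det(A) = (-176)·c + (-2184).
Set (-176)·c + (-2184) = -600  ⇒  (-176)·c = 1584  ⇒  c = -9.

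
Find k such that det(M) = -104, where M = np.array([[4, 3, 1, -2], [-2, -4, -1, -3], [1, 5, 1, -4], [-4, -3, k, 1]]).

Expanding along the column containing k, det(M) is linear in k: det(M) = (-103)·k + (-104).
Set (-103)·k + (-104) = -104  ⇒  (-103)·k = 0  ⇒  k = 0.

k = 0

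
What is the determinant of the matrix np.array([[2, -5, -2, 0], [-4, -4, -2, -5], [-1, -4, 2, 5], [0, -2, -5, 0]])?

Expand along row 4 (it has 2 zeros):
  + (-2) · M_42   where M_42 = det([2 -2 0; -4 -2 -5; -1 2 5]) = -50
  − (-5) · M_43   where M_43 = det([2 -5 0; -4 -4 -5; -1 -4 5]) = -205
det = (+1)·(-2)·(-50) + (-1)·(-5)·(-205) = -925

-925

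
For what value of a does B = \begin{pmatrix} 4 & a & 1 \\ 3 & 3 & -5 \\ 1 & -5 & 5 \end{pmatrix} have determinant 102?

Expanding along the column containing a, det(B) is linear in a: det(B) = (-20)·a + (-58).
Set (-20)·a + (-58) = 102  ⇒  (-20)·a = 160  ⇒  a = -8.

-8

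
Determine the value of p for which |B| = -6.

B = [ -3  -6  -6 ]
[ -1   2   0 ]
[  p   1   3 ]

Expanding along the row containing p, det(B) is linear in p: det(B) = (12)·p + (-30).
Set (12)·p + (-30) = -6  ⇒  (12)·p = 24  ⇒  p = 2.

2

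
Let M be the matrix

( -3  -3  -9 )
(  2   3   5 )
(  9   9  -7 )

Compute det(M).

102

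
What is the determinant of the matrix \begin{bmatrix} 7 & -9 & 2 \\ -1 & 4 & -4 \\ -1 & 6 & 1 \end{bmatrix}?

The determinant is 147.

Expand along row 1:
  + 7 · |4 -4; 6 1| = 7·(4 − (-24)) = 196
  − (-9) · |-1 -4; -1 1| = −(-9)·(-1 − 4) = -45
  + 2 · |-1 4; -1 6| = 2·(-6 − (-4)) = -4
Sum: (196) + (-45) + (-4) = 147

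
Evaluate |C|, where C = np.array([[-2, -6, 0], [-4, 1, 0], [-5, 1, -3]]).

Expand along column 3:
  + (-3) · |-2 -6; -4 1| = (-3)·(-2 − 24) = 78

78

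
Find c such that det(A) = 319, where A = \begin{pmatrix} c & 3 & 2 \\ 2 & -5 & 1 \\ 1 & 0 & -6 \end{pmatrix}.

c = 9

Expanding along the row containing c, det(A) is linear in c: det(A) = (30)·c + (49).
Set (30)·c + (49) = 319  ⇒  (30)·c = 270  ⇒  c = 9.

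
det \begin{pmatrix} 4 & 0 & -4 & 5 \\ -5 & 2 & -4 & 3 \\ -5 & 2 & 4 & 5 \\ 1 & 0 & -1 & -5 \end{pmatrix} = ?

-400

Expand along column 2 (it has 2 zeros):
  + (2) · M_22   where M_22 = det([4 -4 5; -5 4 5; 1 -1 -5]) = 25
  − (2) · M_32   where M_32 = det([4 -4 5; -5 -4 3; 1 -1 -5]) = 225
det = (+1)·(2)·(25) + (-1)·(2)·(225) = -400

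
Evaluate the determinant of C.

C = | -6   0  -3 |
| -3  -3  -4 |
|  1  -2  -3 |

Expand along column 2:
  + (-3) · |-6 -3; 1 -3| = (-3)·(18 − (-3)) = -63
  − (-2) · |-6 -3; -3 -4| = −(-2)·(24 − 9) = 30
Sum: (-63) + (30) = -33

The determinant is -33.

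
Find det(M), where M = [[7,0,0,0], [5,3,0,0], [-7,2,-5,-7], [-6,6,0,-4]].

|M| = 420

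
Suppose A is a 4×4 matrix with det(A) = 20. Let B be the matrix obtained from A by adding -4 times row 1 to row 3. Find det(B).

20

Adding a multiple of one row to another leaves the determinant unchanged.
det(B) = (1)·(20) = 20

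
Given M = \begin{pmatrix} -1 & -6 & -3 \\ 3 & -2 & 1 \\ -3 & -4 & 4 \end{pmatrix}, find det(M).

|M| = 148

Expand along column 1:
  + (-1) · |-2 1; -4 4| = (-1)·(-8 − (-4)) = 4
  − 3 · |-6 -3; -4 4| = −3·(-24 − 12) = 108
  + (-3) · |-6 -3; -2 1| = (-3)·(-6 − 6) = 36
Sum: (4) + (108) + (36) = 148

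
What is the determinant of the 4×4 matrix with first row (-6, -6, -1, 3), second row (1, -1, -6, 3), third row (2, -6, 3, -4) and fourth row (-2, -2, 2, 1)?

476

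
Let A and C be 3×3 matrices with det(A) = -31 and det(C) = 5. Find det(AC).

det(AC) = det(A)·det(C) = (-31)·(5) = -155

-155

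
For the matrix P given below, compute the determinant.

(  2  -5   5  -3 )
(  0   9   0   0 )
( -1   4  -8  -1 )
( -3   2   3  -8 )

Expand along row 2 (it has 3 zeros):
  + (9) · M_22   where M_22 = det([2 5 -3; -1 -8 -1; -3 3 -8]) = 190
det = (+1)·(9)·(190) = 1710

det(P) = 1710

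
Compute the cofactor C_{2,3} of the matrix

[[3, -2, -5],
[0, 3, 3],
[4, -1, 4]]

-5

Delete row 2 and column 3; the remaining 2×2 submatrix is [3 -2; 4 -1].
Its determinant is 3·(-1) − (-2)·4 = 5.
The cofactor carries sign (−1)^(2+3) = −1, so C_{2,3} = −(5) = -5.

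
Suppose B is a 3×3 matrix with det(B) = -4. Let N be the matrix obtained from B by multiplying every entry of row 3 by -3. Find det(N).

12

Scaling one row by -3 multiplies the determinant by -3.
det(N) = (-3)·(-4) = 12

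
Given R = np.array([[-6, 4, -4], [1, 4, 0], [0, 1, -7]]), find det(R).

|R| = 192

Expand along row 2:
  − 1 · |4 -4; 1 -7| = −1·(-28 − (-4)) = 24
  + 4 · |-6 -4; 0 -7| = 4·(42 − 0) = 168
Sum: (24) + (168) = 192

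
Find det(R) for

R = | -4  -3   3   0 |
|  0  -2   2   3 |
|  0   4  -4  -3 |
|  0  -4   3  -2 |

24

Expand along column 1 (it has 3 zeros):
  + (-4) · M_11   where M_11 = det([-2 2 3; 4 -4 -3; -4 3 -2]) = -6
det = (+1)·(-4)·(-6) = 24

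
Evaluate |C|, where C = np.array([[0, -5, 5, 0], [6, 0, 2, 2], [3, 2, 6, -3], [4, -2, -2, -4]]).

det(C) = -1760

Expand along row 1 (it has 2 zeros):
  − (-5) · M_12   where M_12 = det([6 2 2; 3 6 -3; 4 -2 -4]) = -240
  + (5) · M_13   where M_13 = det([6 0 2; 3 2 -3; 4 -2 -4]) = -112
det = (-1)·(-5)·(-240) + (+1)·(5)·(-112) = -1760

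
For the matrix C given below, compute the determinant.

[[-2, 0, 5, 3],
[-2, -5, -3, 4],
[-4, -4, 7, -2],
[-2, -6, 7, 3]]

980

Expand along row 1 (it has 1 zero):
  + (-2) · M_11   where M_11 = det([-5 -3 4; -4 7 -2; -6 7 3]) = -191
  + (5) · M_13   where M_13 = det([-2 -5 4; -4 -4 -2; -2 -6 3]) = 32
  − (3) · M_14   where M_14 = det([-2 -5 -3; -4 -4 7; -2 -6 7]) = -146
det = (+1)·(-2)·(-191) + (+1)·(5)·(32) + (-1)·(3)·(-146) = 980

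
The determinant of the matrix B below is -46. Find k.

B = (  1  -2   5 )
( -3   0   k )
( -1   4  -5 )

8

Expanding along the column containing k, det(B) is linear in k: det(B) = (-2)·k + (-30).
Set (-2)·k + (-30) = -46  ⇒  (-2)·k = -16  ⇒  k = 8.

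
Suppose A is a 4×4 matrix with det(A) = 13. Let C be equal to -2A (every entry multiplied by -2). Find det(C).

|C| = 208

For a 4×4 matrix, det(-2A) = (-2)^4·det(A) = 16·det(A).
det(C) = (16)·(13) = 208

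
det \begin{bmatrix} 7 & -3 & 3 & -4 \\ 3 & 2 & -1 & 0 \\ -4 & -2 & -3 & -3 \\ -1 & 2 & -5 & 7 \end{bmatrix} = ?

-767

Expand along row 2 (it has 1 zero):
  − (3) · M_21   where M_21 = det([-3 3 -4; -2 -3 -3; 2 -5 7]) = 68
  + (2) · M_22   where M_22 = det([7 3 -4; -4 -3 -3; -1 -5 7]) = -227
  − (-1) · M_23   where M_23 = det([7 -3 -4; -4 -2 -3; -1 2 7]) = -109
det = (-1)·(3)·(68) + (+1)·(2)·(-227) + (-1)·(-1)·(-109) = -767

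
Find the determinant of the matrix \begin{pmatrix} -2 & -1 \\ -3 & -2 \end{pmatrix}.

det = (-2)·(-2) − (-1)·(-3) = 4 − 3 = 1

The determinant is 1.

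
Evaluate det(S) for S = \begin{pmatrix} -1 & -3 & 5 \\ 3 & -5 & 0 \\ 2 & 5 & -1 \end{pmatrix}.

111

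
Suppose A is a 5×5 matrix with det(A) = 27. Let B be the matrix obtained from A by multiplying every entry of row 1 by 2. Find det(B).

det(B) = 54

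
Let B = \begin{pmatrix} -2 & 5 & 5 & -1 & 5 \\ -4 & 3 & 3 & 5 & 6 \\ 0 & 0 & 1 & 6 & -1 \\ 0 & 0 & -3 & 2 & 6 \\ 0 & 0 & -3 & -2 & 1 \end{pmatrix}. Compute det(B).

B is block upper-triangular with a 2×2 block and a 3×3 block on the diagonal, so its determinant equals the product of the determinants of the diagonal blocks.
det of the 2×2 block = 14
det of the 3×3 block = -88
det = (14)·(-88) = -1232

The determinant is -1232.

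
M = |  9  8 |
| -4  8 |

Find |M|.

104

det(M) = 9·8 − 8·(-4) = 72 − (-32) = 104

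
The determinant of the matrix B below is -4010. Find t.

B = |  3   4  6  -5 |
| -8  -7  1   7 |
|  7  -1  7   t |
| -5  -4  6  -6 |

Expanding along the column containing t, det(B) is linear in t: det(B) = (-40)·t + (-4130).
Set (-40)·t + (-4130) = -4010  ⇒  (-40)·t = 120  ⇒  t = -3.

t = -3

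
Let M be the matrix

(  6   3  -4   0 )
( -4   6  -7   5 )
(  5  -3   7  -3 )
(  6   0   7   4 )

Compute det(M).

885

Expand along row 1 (it has 1 zero):
  + (6) · M_11   where M_11 = det([6 -7 5; -3 7 -3; 0 7 4]) = 105
  − (3) · M_12   where M_12 = det([-4 -7 5; 5 7 -3; 6 7 4]) = 35
  + (-4) · M_13   where M_13 = det([-4 6 5; 5 -3 -3; 6 0 4]) = -90
det = (+1)·(6)·(105) + (-1)·(3)·(35) + (+1)·(-4)·(-90) = 885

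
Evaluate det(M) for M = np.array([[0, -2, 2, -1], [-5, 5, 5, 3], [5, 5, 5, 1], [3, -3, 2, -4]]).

|M| = 390

Expand along row 1 (it has 1 zero):
  − (-2) · M_12   where M_12 = det([-5 5 3; 5 5 1; 3 2 -4]) = 210
  + (2) · M_13   where M_13 = det([-5 5 3; 5 5 1; 3 -3 -4]) = 110
  − (-1) · M_14   where M_14 = det([-5 5 5; 5 5 5; 3 -3 2]) = -250
det = (-1)·(-2)·(210) + (+1)·(2)·(110) + (-1)·(-1)·(-250) = 390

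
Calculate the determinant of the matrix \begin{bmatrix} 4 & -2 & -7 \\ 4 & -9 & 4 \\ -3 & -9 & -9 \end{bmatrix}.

Expand along row 1:
  + 4 · |-9 4; -9 -9| = 4·(81 − (-36)) = 468
  − (-2) · |4 4; -3 -9| = −(-2)·(-36 − (-12)) = -48
  + (-7) · |4 -9; -3 -9| = (-7)·(-36 − 27) = 441
Sum: (468) + (-48) + (441) = 861

The determinant is 861.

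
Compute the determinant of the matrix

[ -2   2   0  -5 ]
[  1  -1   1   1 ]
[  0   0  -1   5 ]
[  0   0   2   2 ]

The matrix is block upper-triangular with a 2×2 block and a 2×2 block on the diagonal, so its determinant equals the product of the determinants of the diagonal blocks.
det of the 2×2 block = 0
det of the 2×2 block = -12
det = (0)·(-12) = 0

0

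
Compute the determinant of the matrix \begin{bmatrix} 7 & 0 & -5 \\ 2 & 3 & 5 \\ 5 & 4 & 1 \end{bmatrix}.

The determinant is -84.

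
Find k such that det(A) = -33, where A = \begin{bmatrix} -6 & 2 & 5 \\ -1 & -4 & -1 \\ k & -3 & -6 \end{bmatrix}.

k = 5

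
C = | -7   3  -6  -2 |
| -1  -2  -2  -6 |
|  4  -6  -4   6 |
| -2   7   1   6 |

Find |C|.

Expand along row 1:
  + (-7) · M_11   where M_11 = det([-2 -2 -6; -6 -4 6; 7 1 6]) = -228
  − (3) · M_12   where M_12 = det([-1 -2 -6; 4 -4 6; -2 1 6]) = 126
  + (-6) · M_13   where M_13 = det([-1 -2 -6; 4 -6 6; -2 7 6]) = 54
  − (-2) · M_14   where M_14 = det([-1 -2 -2; 4 -6 -4; -2 7 1]) = -62
det = (+1)·(-7)·(-228) + (-1)·(3)·(126) + (+1)·(-6)·(54) + (-1)·(-2)·(-62) = 770

The determinant is 770.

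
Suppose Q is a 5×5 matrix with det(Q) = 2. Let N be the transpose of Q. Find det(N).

det(Qᵀ) = det(Q).
det(N) = (1)·(2) = 2

det(N) = 2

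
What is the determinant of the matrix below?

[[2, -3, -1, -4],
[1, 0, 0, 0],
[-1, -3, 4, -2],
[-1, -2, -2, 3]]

93

Expand along row 2 (it has 3 zeros):
  − (1) · M_21   where M_21 = det([-3 -1 -4; -3 4 -2; -2 -2 3]) = -93
det = (-1)·(1)·(-93) = 93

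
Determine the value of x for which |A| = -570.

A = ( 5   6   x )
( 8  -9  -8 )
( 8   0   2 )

x = 0

Expanding along the column containing x, det(A) is linear in x: det(A) = (72)·x + (-570).
Set (72)·x + (-570) = -570  ⇒  (72)·x = 0  ⇒  x = 0.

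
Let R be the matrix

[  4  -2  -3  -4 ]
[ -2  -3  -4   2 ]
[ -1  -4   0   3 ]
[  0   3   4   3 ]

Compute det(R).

-265

Expand along row 3 (it has 1 zero):
  + (-1) · M_31   where M_31 = det([-2 -3 -4; -3 -4 2; 3 4 3]) = -5
  − (-4) · M_32   where M_32 = det([4 -3 -4; -2 -4 2; 0 4 3]) = -66
  − (3) · M_34   where M_34 = det([4 -2 -3; -2 -3 -4; 0 3 4]) = 2
det = (+1)·(-1)·(-5) + (-1)·(-4)·(-66) + (-1)·(3)·(2) = -265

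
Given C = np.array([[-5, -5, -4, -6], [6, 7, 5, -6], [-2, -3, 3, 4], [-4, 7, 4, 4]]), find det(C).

Expand along row 1:
  + (-5) · M_11   where M_11 = det([7 5 -6; -3 3 4; 7 4 4]) = 370
  − (-5) · M_12   where M_12 = det([6 5 -6; -2 3 4; -4 4 4]) = -88
  + (-4) · M_13   where M_13 = det([6 7 -6; -2 -3 4; -4 7 4]) = -140
  − (-6) · M_14   where M_14 = det([6 7 5; -2 -3 3; -4 7 4]) = -356
det = (+1)·(-5)·(370) + (-1)·(-5)·(-88) + (+1)·(-4)·(-140) + (-1)·(-6)·(-356) = -3866

The determinant is -3866.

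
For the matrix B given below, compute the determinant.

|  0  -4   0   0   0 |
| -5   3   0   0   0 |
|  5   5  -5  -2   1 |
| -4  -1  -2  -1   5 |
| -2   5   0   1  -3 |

-400

B is block lower-triangular with a 2×2 block and a 3×3 block on the diagonal, so its determinant equals the product of the determinants of the diagonal blocks.
det of the 2×2 block = -20
det of the 3×3 block = 20
det = (-20)·(20) = -400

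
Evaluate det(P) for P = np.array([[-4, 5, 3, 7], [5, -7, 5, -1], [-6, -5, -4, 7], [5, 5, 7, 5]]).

Expand along row 1:
  + (-4) · M_11   where M_11 = det([-7 5 -1; -5 -4 7; 5 7 5]) = 798
  − (5) · M_12   where M_12 = det([5 5 -1; -6 -4 7; 5 7 5]) = 2
  + (3) · M_13   where M_13 = det([5 -7 -1; -6 -5 7; 5 5 5]) = -750
  − (7) · M_14   where M_14 = det([5 -7 5; -6 -5 -4; 5 5 7]) = -254
det = (+1)·(-4)·(798) + (-1)·(5)·(2) + (+1)·(3)·(-750) + (-1)·(7)·(-254) = -3674

det(P) = -3674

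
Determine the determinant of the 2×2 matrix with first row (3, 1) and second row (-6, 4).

det = 3·4 − 1·(-6) = 12 − (-6) = 18

18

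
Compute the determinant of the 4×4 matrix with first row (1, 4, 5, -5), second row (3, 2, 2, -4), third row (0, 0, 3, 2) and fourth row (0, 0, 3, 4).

The matrix is block upper-triangular with a 2×2 block and a 2×2 block on the diagonal, so its determinant equals the product of the determinants of the diagonal blocks.
det of the 2×2 block = -10
det of the 2×2 block = 6
det = (-10)·(6) = -60

-60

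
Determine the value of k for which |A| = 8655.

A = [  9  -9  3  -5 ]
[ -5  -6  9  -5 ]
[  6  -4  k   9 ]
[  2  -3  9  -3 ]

Expanding along the row containing k, det(A) is linear in k: det(A) = (117)·k + (7953).
Set (117)·k + (7953) = 8655  ⇒  (117)·k = 702  ⇒  k = 6.

6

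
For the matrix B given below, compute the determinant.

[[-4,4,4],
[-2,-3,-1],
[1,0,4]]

88

Expand along row 3:
  + 1 · |4 4; -3 -1| = 1·(-4 − (-12)) = 8
  + 4 · |-4 4; -2 -3| = 4·(12 − (-8)) = 80
Sum: (8) + (80) = 88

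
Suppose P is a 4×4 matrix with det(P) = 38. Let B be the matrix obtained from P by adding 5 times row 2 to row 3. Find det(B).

38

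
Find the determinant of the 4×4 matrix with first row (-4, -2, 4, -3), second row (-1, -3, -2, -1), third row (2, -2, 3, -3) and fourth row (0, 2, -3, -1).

-330

Expand along row 4 (it has 1 zero):
  + (2) · M_42   where M_42 = det([-4 4 -3; -1 -2 -1; 2 3 -3]) = -59
  − (-3) · M_43   where M_43 = det([-4 -2 -3; -1 -3 -1; 2 -2 -3]) = -42
  + (-1) · M_44   where M_44 = det([-4 -2 4; -1 -3 -2; 2 -2 3]) = 86
det = (+1)·(2)·(-59) + (-1)·(-3)·(-42) + (+1)·(-1)·(86) = -330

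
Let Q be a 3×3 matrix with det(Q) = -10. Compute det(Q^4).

det(Q^4) = (det Q)^4 = (-10)^4 = 10000

10000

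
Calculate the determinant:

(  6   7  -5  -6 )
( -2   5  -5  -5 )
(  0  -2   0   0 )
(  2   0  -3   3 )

Expand along row 3 (it has 3 zeros):
  − (-2) · M_32   where M_32 = det([6 -5 -6; -2 -5 -5; 2 -3 3]) = -256
det = (-1)·(-2)·(-256) = -512

The determinant is -512.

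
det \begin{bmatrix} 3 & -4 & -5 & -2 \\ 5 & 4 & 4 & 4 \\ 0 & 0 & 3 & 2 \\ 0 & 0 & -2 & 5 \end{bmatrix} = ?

608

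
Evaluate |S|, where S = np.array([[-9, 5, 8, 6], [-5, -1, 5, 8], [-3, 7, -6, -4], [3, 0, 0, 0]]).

Expand along row 4 (it has 3 zeros):
  − (3) · M_41   where M_41 = det([5 8 6; -1 5 8; 7 -6 -4]) = 382
det = (-1)·(3)·(382) = -1146

det(S) = -1146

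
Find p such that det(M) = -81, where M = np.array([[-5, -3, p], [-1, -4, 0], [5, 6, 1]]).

-7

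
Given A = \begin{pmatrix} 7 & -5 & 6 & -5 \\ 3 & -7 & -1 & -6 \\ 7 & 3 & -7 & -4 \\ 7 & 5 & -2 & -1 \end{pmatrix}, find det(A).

The determinant is 264.

Expand along row 1:
  + (7) · M_11   where M_11 = det([-7 -1 -6; 3 -7 -4; 5 -2 -1]) = -150
  − (-5) · M_12   where M_12 = det([3 -1 -6; 7 -7 -4; 7 -2 -1]) = -192
  + (6) · M_13   where M_13 = det([3 -7 -6; 7 3 -4; 7 5 -1]) = 114
  − (-5) · M_14   where M_14 = det([3 -7 -1; 7 3 -7; 7 5 -2]) = 318
det = (+1)·(7)·(-150) + (-1)·(-5)·(-192) + (+1)·(6)·(114) + (-1)·(-5)·(318) = 264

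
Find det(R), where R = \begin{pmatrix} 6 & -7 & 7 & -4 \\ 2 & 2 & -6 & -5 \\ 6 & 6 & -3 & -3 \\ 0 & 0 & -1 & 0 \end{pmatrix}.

Expand along row 4 (it has 3 zeros):
  − (-1) · M_43   where M_43 = det([6 -7 -4; 2 2 -5; 6 6 -3]) = 312
det = (-1)·(-1)·(312) = 312

det(R) = 312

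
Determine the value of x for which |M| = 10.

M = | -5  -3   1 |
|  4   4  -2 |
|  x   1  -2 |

x = 0

Expanding along the row containing x, det(M) is linear in x: det(M) = (2)·x + (10).
Set (2)·x + (10) = 10  ⇒  (2)·x = 0  ⇒  x = 0.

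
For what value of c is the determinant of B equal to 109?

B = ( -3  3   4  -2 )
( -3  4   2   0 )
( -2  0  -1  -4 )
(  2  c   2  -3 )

-7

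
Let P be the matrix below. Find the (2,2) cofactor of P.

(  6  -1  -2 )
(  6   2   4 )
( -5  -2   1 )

The cofactor is -4.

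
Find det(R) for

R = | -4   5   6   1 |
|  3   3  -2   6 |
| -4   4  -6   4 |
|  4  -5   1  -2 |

The determinant is 442.

Expand along row 1:
  + (-4) · M_11   where M_11 = det([3 -2 6; 4 -6 4; -5 1 -2]) = -108
  − (5) · M_12   where M_12 = det([3 -2 6; -4 -6 4; 4 1 -2]) = 128
  + (6) · M_13   where M_13 = det([3 3 6; -4 4 4; 4 -5 -2]) = 84
  − (1) · M_14   where M_14 = det([3 3 -2; -4 4 -6; 4 -5 1]) = -146
det = (+1)·(-4)·(-108) + (-1)·(5)·(128) + (+1)·(6)·(84) + (-1)·(1)·(-146) = 442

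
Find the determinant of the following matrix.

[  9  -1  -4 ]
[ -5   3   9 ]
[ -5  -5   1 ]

Expand along column 1:
  + 9 · |3 9; -5 1| = 9·(3 − (-45)) = 432
  − (-5) · |-1 -4; -5 1| = −(-5)·(-1 − 20) = -105
  + (-5) · |-1 -4; 3 9| = (-5)·(-9 − (-12)) = -15
Sum: (432) + (-105) + (-15) = 312

312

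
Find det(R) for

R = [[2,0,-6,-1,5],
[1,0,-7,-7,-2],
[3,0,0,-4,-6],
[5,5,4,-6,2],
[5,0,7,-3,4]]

Expand along column 2 (it has 4 zeros):
  + (5) · M_42   where M_42 = det([2 -6 -1 5; 1 -7 -7 -2; 3 0 -4 -6; 5 7 -3 4]) = 2296
det = (+1)·(5)·(2296) = 11480

11480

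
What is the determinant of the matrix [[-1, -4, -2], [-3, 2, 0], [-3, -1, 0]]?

-18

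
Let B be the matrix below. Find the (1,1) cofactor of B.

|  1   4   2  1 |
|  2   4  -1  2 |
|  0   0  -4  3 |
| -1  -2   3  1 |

Delete row 1 and column 1; the remaining 3×3 submatrix is [4 -1 2; 0 -4 3; -2 3 1].
Its determinant is -62.
The cofactor carries sign (−1)^(1+1) = +1, so C_{1,1} = +(-62) = -62.

The cofactor is -62.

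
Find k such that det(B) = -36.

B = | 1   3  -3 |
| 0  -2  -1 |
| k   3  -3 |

5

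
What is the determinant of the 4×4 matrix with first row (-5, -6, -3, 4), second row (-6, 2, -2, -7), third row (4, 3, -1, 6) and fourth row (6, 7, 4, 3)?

1209

Expand along row 1:
  + (-5) · M_11   where M_11 = det([2 -2 -7; 3 -1 6; 7 4 3]) = -253
  − (-6) · M_12   where M_12 = det([-6 -2 -7; 4 -1 6; 6 4 3]) = -40
  + (-3) · M_13   where M_13 = det([-6 2 -7; 4 3 6; 6 7 3]) = 176
  − (4) · M_14   where M_14 = det([-6 2 -2; 4 3 -1; 6 7 4]) = -178
det = (+1)·(-5)·(-253) + (-1)·(-6)·(-40) + (+1)·(-3)·(176) + (-1)·(4)·(-178) = 1209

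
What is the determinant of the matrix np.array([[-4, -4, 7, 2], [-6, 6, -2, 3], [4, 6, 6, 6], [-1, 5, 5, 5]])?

390

Expand along row 1:
  + (-4) · M_11   where M_11 = det([6 -2 3; 6 6 6; 5 5 5]) = 0
  − (-4) · M_12   where M_12 = det([-6 -2 3; 4 6 6; -1 5 5]) = 130
  + (7) · M_13   where M_13 = det([-6 6 3; 4 6 6; -1 5 5]) = -78
  − (2) · M_14   where M_14 = det([-6 6 -2; 4 6 6; -1 5 5]) = -208
det = (+1)·(-4)·(0) + (-1)·(-4)·(130) + (+1)·(7)·(-78) + (-1)·(2)·(-208) = 390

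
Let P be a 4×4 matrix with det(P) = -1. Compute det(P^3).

The determinant is -1.

det(P^3) = (det P)^3 = (-1)^3 = -1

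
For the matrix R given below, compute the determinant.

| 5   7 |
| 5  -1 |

det(R) = -40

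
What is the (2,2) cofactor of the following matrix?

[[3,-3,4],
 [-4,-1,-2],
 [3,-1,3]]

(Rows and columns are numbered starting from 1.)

Delete row 2 and column 2; the remaining 2×2 submatrix is [3 4; 3 3].
Its determinant is 3·3 − 4·3 = -3.
The cofactor carries sign (−1)^(2+2) = +1, so C_{2,2} = +(-3) = -3.

-3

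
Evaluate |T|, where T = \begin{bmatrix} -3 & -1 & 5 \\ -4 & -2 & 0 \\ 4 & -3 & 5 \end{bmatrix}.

det(T) = 110

Expand along row 2:
  − (-4) · |-1 5; -3 5| = −(-4)·(-5 − (-15)) = 40
  + (-2) · |-3 5; 4 5| = (-2)·(-15 − 20) = 70
Sum: (40) + (70) = 110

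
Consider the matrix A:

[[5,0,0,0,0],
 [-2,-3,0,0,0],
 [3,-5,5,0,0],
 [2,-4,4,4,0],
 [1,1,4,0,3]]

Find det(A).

A is lower triangular, so det(A) is the product of the diagonal entries:
det = (5) · (-3) · (5) · (4) · (3) = -900

-900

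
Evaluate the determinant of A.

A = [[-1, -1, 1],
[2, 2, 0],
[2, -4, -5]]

|A| = -12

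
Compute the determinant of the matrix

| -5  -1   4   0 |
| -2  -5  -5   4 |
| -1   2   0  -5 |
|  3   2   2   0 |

Expand along column 4 (it has 2 zeros):
  + (4) · M_24   where M_24 = det([-5 -1 4; -1 2 0; 3 2 2]) = -54
  − (-5) · M_34   where M_34 = det([-5 -1 4; -2 -5 -5; 3 2 2]) = 55
det = (+1)·(4)·(-54) + (-1)·(-5)·(55) = 59

The determinant is 59.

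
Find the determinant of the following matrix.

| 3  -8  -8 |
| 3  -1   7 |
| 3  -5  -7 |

Expand along row 1:
  + 3 · |-1 7; -5 -7| = 3·(7 − (-35)) = 126
  − (-8) · |3 7; 3 -7| = −(-8)·(-21 − 21) = -336
  + (-8) · |3 -1; 3 -5| = (-8)·(-15 − (-3)) = 96
Sum: (126) + (-336) + (96) = -114

-114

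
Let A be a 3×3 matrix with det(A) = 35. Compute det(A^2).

det(A^2) = (det A)^2 = (35)^2 = 1225

1225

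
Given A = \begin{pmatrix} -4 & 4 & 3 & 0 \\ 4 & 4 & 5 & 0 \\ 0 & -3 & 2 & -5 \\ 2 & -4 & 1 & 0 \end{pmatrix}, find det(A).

|A| = -720

Expand along column 4 (it has 3 zeros):
  − (-5) · M_34   where M_34 = det([-4 4 3; 4 4 5; 2 -4 1]) = -144
det = (-1)·(-5)·(-144) = -720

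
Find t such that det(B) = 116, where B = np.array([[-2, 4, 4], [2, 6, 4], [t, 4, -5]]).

6

Expanding along the column containing t, det(B) is linear in t: det(B) = (-8)·t + (164).
Set (-8)·t + (164) = 116  ⇒  (-8)·t = -48  ⇒  t = 6.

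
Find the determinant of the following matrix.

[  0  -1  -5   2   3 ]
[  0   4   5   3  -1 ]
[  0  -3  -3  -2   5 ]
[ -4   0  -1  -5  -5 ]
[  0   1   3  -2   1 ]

Expand along column 1 (it has 4 zeros):
  − (-4) · M_41   where M_41 = det([-1 -5 2 3; 4 5 3 -1; -3 -3 -2 5; 1 3 -2 1]) = 136
det = (-1)·(-4)·(136) = 544

The determinant is 544.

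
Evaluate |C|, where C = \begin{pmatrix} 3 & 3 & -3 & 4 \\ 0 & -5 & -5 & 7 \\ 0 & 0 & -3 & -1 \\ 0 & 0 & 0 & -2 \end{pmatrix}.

C is upper triangular, so det(C) is the product of the diagonal entries:
det = (3) · (-5) · (-3) · (-2) = -90

|C| = -90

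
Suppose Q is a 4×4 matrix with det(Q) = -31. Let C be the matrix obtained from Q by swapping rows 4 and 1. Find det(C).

Swapping two rows multiplies the determinant by −1.
det(C) = (-1)·(-31) = 31

The determinant is 31.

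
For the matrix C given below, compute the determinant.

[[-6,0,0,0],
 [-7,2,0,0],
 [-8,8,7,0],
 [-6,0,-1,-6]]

The determinant is 504.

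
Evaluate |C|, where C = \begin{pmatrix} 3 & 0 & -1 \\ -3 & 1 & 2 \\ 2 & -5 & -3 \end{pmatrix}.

The determinant is 8.

Expand along column 2:
  + 1 · |3 -1; 2 -3| = 1·(-9 − (-2)) = -7
  − (-5) · |3 -1; -3 2| = −(-5)·(6 − 3) = 15
Sum: (-7) + (15) = 8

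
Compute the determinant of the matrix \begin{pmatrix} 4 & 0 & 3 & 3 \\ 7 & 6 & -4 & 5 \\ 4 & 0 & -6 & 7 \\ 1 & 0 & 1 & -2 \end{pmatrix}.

570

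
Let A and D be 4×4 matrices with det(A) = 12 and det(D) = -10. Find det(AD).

-120

det(AD) = det(A)·det(D) = (12)·(-10) = -120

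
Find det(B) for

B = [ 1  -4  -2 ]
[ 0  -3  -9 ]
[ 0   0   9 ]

-27

B is upper triangular, so det(B) is the product of the diagonal entries:
det = (1) · (-3) · (9) = -27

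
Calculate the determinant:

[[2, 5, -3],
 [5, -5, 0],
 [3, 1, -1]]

Expand along row 2:
  − 5 · |5 -3; 1 -1| = −5·(-5 − (-3)) = 10
  + (-5) · |2 -3; 3 -1| = (-5)·(-2 − (-9)) = -35
Sum: (10) + (-35) = -25

-25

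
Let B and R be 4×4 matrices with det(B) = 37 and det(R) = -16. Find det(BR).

det(BR) = det(B)·det(R) = (37)·(-16) = -592

-592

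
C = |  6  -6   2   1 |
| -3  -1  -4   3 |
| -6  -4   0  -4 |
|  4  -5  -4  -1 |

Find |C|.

The determinant is 1872.

Expand along row 3 (it has 1 zero):
  + (-6) · M_31   where M_31 = det([-6 2 1; -1 -4 3; -5 -4 -1]) = -144
  − (-4) · M_32   where M_32 = det([6 2 1; -3 -4 3; 4 -4 -1]) = 142
  − (-4) · M_34   where M_34 = det([6 -6 2; -3 -1 -4; 4 -5 -4]) = 110
det = (+1)·(-6)·(-144) + (-1)·(-4)·(142) + (-1)·(-4)·(110) = 1872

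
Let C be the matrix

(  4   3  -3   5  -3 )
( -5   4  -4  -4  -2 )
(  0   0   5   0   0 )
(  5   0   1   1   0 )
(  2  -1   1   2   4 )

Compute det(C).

Expand along row 3 (it has 4 zeros):
  + (5) · M_33   where M_33 = det([4 3 5 -3; -5 4 -4 -2; 5 0 1 0; 2 -1 2 4]) = -477
det = (+1)·(5)·(-477) = -2385

-2385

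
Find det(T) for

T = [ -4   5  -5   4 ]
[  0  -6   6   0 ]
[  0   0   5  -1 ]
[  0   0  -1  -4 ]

T is block upper-triangular with a 2×2 block and a 2×2 block on the diagonal, so its determinant equals the product of the determinants of the diagonal blocks.
det of the 2×2 block = 24
det of the 2×2 block = -21
det = (24)·(-21) = -504

det(T) = -504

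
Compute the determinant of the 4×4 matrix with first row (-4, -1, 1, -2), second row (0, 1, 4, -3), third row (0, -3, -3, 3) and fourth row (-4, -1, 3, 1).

Expand along column 1 (it has 2 zeros):
  + (-4) · M_11   where M_11 = det([1 4 -3; -3 -3 3; -1 3 1]) = 24
  − (-4) · M_41   where M_41 = det([-1 1 -2; 1 4 -3; -3 -3 3]) = -15
det = (+1)·(-4)·(24) + (-1)·(-4)·(-15) = -156

-156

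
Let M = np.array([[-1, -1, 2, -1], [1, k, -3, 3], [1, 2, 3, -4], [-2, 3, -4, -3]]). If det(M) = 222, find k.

k = 5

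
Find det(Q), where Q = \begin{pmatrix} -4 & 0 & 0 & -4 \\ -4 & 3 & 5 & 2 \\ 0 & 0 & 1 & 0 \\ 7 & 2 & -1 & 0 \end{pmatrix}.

132

Expand along row 3 (it has 3 zeros):
  + (1) · M_33   where M_33 = det([-4 0 -4; -4 3 2; 7 2 0]) = 132
det = (+1)·(1)·(132) = 132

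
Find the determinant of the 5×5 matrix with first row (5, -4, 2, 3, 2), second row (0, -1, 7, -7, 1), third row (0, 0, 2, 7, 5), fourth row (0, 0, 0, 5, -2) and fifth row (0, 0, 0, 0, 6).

The matrix is upper triangular, so the determinant is the product of the diagonal entries:
det = (5) · (-1) · (2) · (5) · (6) = -300

The determinant is -300.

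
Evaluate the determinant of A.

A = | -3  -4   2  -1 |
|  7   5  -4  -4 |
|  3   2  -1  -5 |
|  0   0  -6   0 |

|A| = -240

Expand along row 4 (it has 3 zeros):
  − (-6) · M_43   where M_43 = det([-3 -4 -1; 7 5 -4; 3 2 -5]) = -40
det = (-1)·(-6)·(-40) = -240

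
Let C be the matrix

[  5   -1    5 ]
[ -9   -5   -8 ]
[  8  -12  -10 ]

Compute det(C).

Expand along column 1:
  + 5 · |-5 -8; -12 -10| = 5·(50 − 96) = -230
  − (-9) · |-1 5; -12 -10| = −(-9)·(10 − (-60)) = 630
  + 8 · |-1 5; -5 -8| = 8·(8 − (-25)) = 264
Sum: (-230) + (630) + (264) = 664

|C| = 664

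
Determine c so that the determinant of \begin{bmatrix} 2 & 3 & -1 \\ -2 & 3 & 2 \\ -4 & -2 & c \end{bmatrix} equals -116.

-7

Expanding along the row containing c, det(B) is linear in c: det(B) = (12)·c + (-32).
Set (12)·c + (-32) = -116  ⇒  (12)·c = -84  ⇒  c = -7.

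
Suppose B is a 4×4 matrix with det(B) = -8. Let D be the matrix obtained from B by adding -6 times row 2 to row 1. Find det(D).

Adding a multiple of one row to another leaves the determinant unchanged.
det(D) = (1)·(-8) = -8

|D| = -8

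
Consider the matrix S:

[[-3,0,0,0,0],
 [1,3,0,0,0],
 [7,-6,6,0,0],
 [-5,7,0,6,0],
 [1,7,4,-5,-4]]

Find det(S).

S is lower triangular, so det(S) is the product of the diagonal entries:
det = (-3) · (3) · (6) · (6) · (-4) = 1296

|S| = 1296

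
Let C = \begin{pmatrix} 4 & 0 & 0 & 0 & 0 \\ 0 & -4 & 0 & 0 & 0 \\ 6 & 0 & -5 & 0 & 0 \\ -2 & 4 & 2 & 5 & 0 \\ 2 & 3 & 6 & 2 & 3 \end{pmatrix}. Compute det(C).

C is lower triangular, so det(C) is the product of the diagonal entries:
det = (4) · (-4) · (-5) · (5) · (3) = 1200

det(C) = 1200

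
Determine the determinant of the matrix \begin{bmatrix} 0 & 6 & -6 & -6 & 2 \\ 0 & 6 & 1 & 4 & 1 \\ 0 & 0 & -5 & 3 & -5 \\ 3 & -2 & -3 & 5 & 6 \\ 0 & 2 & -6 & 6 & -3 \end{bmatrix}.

Expand along column 1 (it has 4 zeros):
  − (3) · M_41   where M_41 = det([6 -6 -6 2; 6 1 4 1; 0 -5 3 -5; 2 -6 6 -3]) = 1486
det = (-1)·(3)·(1486) = -4458

-4458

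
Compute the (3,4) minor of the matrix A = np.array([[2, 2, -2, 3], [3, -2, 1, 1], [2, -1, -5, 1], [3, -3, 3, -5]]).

Delete row 3 and column 4; the remaining 3×3 submatrix is [2 2 -2; 3 -2 1; 3 -3 3].
Its determinant is -12.

The minor is -12.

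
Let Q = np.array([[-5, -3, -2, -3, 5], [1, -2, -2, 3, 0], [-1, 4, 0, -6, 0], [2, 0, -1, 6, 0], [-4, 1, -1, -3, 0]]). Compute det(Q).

Expand along column 5 (it has 4 zeros):
  + (5) · M_15   where M_15 = det([1 -2 -2 3; -1 4 0 -6; 2 0 -1 6; -4 1 -1 -3]) = 171
det = (+1)·(5)·(171) = 855

|Q| = 855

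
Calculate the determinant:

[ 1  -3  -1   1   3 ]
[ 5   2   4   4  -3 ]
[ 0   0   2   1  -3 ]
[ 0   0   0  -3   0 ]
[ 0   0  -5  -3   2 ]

The matrix is block upper-triangular with a 2×2 block and a 3×3 block on the diagonal, so its determinant equals the product of the determinants of the diagonal blocks.
det of the 2×2 block = 17
det of the 3×3 block = 33
det = (17)·(33) = 561

561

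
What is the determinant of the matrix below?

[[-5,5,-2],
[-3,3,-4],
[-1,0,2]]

The determinant is 14.

Expand along column 2:
  − 5 · |-3 -4; -1 2| = −5·(-6 − 4) = 50
  + 3 · |-5 -2; -1 2| = 3·(-10 − 2) = -36
Sum: (50) + (-36) = 14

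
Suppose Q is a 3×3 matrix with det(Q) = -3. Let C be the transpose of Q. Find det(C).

det(Qᵀ) = det(Q).
det(C) = (1)·(-3) = -3

det(C) = -3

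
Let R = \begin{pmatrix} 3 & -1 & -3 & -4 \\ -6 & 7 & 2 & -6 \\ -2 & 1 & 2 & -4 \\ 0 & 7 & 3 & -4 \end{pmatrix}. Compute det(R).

802

Expand along row 4 (it has 1 zero):
  + (7) · M_42   where M_42 = det([3 -3 -4; -6 2 -6; -2 2 -4]) = 80
  − (3) · M_43   where M_43 = det([3 -1 -4; -6 7 -6; -2 1 -4]) = -86
  + (-4) · M_44   where M_44 = det([3 -1 -3; -6 7 2; -2 1 2]) = 4
det = (+1)·(7)·(80) + (-1)·(3)·(-86) + (+1)·(-4)·(4) = 802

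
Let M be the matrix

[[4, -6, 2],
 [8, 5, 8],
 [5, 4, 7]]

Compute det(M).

The determinant is 122.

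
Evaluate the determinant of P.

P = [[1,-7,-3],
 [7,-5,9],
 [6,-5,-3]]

det(P) = -450

Expand along column 1:
  + 1 · |-5 9; -5 -3| = 1·(15 − (-45)) = 60
  − 7 · |-7 -3; -5 -3| = −7·(21 − 15) = -42
  + 6 · |-7 -3; -5 9| = 6·(-63 − 15) = -468
Sum: (60) + (-42) + (-468) = -450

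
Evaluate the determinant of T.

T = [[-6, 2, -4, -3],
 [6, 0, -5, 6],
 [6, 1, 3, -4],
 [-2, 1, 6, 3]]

Expand along row 2 (it has 1 zero):
  − (6) · M_21   where M_21 = det([2 -4 -3; 1 3 -4; 1 6 3]) = 85
  − (-5) · M_23   where M_23 = det([-6 2 -3; 6 1 -4; -2 1 3]) = -86
  + (6) · M_24   where M_24 = det([-6 2 -4; 6 1 3; -2 1 6]) = -134
det = (-1)·(6)·(85) + (-1)·(-5)·(-86) + (+1)·(6)·(-134) = -1744

-1744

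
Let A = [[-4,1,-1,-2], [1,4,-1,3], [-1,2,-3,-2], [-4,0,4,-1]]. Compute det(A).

Expand along row 4 (it has 1 zero):
  − (-4) · M_41   where M_41 = det([1 -1 -2; 4 -1 3; 2 -3 -2]) = 17
  − (4) · M_43   where M_43 = det([-4 1 -2; 1 4 3; -1 2 -2]) = 43
  + (-1) · M_44   where M_44 = det([-4 1 -1; 1 4 -1; -1 2 -3]) = 38
det = (-1)·(-4)·(17) + (-1)·(4)·(43) + (+1)·(-1)·(38) = -142

det(A) = -142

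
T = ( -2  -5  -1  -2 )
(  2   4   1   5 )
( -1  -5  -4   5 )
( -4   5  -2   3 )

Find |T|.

|T| = -364

Expand along row 1:
  + (-2) · M_11   where M_11 = det([4 1 5; -5 -4 5; 5 -2 3]) = 182
  − (-5) · M_12   where M_12 = det([2 1 5; -1 -4 5; -4 -2 3]) = -91
  + (-1) · M_13   where M_13 = det([2 4 5; -1 -5 5; -4 5 3]) = -273
  − (-2) · M_14   where M_14 = det([2 4 1; -1 -5 -4; -4 5 -2]) = 91
det = (+1)·(-2)·(182) + (-1)·(-5)·(-91) + (+1)·(-1)·(-273) + (-1)·(-2)·(91) = -364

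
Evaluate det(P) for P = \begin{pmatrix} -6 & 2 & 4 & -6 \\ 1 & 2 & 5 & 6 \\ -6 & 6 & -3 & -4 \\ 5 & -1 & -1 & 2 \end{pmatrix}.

The determinant is -1102.

Expand along row 1:
  + (-6) · M_11   where M_11 = det([2 5 6; 6 -3 -4; -1 -1 2]) = -114
  − (2) · M_12   where M_12 = det([1 5 6; -6 -3 -4; 5 -1 2]) = 76
  + (4) · M_13   where M_13 = det([1 2 6; -6 6 -4; 5 -1 2]) = -152
  − (-6) · M_14   where M_14 = det([1 2 5; -6 6 -3; 5 -1 -1]) = -171
det = (+1)·(-6)·(-114) + (-1)·(2)·(76) + (+1)·(4)·(-152) + (-1)·(-6)·(-171) = -1102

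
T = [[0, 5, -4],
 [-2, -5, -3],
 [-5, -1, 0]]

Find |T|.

Expand along row 1:
  − 5 · |-2 -3; -5 0| = −5·(0 − 15) = 75
  + (-4) · |-2 -5; -5 -1| = (-4)·(2 − 25) = 92
Sum: (75) + (92) = 167

167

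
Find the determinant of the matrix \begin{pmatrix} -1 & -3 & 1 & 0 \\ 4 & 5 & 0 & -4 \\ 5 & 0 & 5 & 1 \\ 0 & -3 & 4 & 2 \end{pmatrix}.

-116

Expand along row 1 (it has 1 zero):
  + (-1) · M_11   where M_11 = det([5 0 -4; 0 5 1; -3 4 2]) = -30
  − (-3) · M_12   where M_12 = det([4 0 -4; 5 5 1; 0 4 2]) = -56
  + (1) · M_13   where M_13 = det([4 5 -4; 5 0 1; 0 -3 2]) = 22
det = (+1)·(-1)·(-30) + (-1)·(-3)·(-56) + (+1)·(1)·(22) = -116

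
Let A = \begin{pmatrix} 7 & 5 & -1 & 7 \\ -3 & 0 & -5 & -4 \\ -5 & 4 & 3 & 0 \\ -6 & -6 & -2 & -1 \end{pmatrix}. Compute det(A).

The determinant is 2274.

Expand along row 2 (it has 1 zero):
  − (-3) · M_21   where M_21 = det([5 -1 7; 4 3 0; -6 -2 -1]) = 51
  − (-5) · M_23   where M_23 = det([7 5 7; -5 4 0; -6 -6 -1]) = 325
  + (-4) · M_24   where M_24 = det([7 5 -1; -5 4 3; -6 -6 -2]) = -124
det = (-1)·(-3)·(51) + (-1)·(-5)·(325) + (+1)·(-4)·(-124) = 2274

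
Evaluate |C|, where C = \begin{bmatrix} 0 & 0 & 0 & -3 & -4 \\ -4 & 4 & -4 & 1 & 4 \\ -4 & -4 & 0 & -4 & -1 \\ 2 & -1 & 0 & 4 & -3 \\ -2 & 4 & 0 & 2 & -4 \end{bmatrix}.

Expand along column 3 (it has 4 zeros):
  − (-4) · M_23   where M_23 = det([0 0 -3 -4; -4 -4 -4 -1; 2 -1 4 -3; -2 4 2 -4]) = 762
det = (-1)·(-4)·(762) = 3048

|C| = 3048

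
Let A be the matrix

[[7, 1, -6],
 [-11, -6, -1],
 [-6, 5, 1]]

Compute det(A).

Expand along row 1:
  + 7 · |-6 -1; 5 1| = 7·(-6 − (-5)) = -7
  − 1 · |-11 -1; -6 1| = −1·(-11 − 6) = 17
  + (-6) · |-11 -6; -6 5| = (-6)·(-55 − 36) = 546
Sum: (-7) + (17) + (546) = 556

556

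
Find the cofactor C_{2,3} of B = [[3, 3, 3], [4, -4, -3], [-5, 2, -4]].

Delete row 2 and column 3; the remaining 2×2 submatrix is [3 3; -5 2].
Its determinant is 3·2 − 3·(-5) = 21.
The cofactor carries sign (−1)^(2+3) = −1, so C_{2,3} = −(21) = -21.

The cofactor is -21.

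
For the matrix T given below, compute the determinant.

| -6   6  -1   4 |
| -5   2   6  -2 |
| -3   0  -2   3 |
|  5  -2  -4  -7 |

Expand along row 3 (it has 1 zero):
  + (-3) · M_31   where M_31 = det([6 -1 4; 2 6 -2; -2 -4 -7]) = -302
  + (-2) · M_33   where M_33 = det([-6 6 4; -5 2 -2; 5 -2 -7]) = -162
  − (3) · M_34   where M_34 = det([-6 6 -1; -5 2 6; 5 -2 -4]) = 36
det = (+1)·(-3)·(-302) + (+1)·(-2)·(-162) + (-1)·(3)·(36) = 1122

1122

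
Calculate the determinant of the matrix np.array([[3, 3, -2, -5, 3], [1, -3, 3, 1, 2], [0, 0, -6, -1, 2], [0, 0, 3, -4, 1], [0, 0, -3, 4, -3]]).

The matrix is block upper-triangular with a 2×2 block and a 3×3 block on the diagonal, so its determinant equals the product of the determinants of the diagonal blocks.
det of the 2×2 block = -12
det of the 3×3 block = -54
det = (-12)·(-54) = 648

648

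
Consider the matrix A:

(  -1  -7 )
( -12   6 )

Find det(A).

det(A) = (-1)·6 − (-7)·(-12) = -6 − 84 = -90

-90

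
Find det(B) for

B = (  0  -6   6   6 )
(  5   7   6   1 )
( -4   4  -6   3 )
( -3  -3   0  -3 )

Expand along row 1 (it has 1 zero):
  − (-6) · M_12   where M_12 = det([5 6 1; -4 -6 3; -3 0 -3]) = -54
  + (6) · M_13   where M_13 = det([5 7 1; -4 4 3; -3 -3 -3]) = -138
  − (6) · M_14   where M_14 = det([5 7 6; -4 4 -6; -3 -3 0]) = 180
det = (-1)·(-6)·(-54) + (+1)·(6)·(-138) + (-1)·(6)·(180) = -2232

The determinant is -2232.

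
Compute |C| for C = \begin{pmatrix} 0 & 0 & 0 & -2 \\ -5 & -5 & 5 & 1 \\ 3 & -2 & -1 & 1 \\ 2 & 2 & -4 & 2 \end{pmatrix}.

|C| = -100

Expand along row 1 (it has 3 zeros):
  − (-2) · M_14   where M_14 = det([-5 -5 5; 3 -2 -1; 2 2 -4]) = -50
det = (-1)·(-2)·(-50) = -100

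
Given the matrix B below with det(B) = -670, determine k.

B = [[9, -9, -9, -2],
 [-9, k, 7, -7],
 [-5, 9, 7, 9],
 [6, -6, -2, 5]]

Expanding along the row containing k, det(B) is linear in k: det(B) = (-170)·k + (690).
Set (-170)·k + (690) = -670  ⇒  (-170)·k = -1360  ⇒  k = 8.

k = 8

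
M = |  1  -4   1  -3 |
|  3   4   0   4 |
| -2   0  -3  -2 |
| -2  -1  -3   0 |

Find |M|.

Expand along row 2 (it has 1 zero):
  − (3) · M_21   where M_21 = det([-4 1 -3; 0 -3 -2; -1 -3 0]) = 35
  + (4) · M_22   where M_22 = det([1 1 -3; -2 -3 -2; -2 -3 0]) = -2
  + (4) · M_24   where M_24 = det([1 -4 1; -2 0 -3; -2 -1 -3]) = -1
det = (-1)·(3)·(35) + (+1)·(4)·(-2) + (+1)·(4)·(-1) = -117

|M| = -117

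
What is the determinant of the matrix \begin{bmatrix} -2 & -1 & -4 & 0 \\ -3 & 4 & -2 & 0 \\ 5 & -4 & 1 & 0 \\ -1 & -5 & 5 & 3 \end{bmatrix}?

Expand along column 4 (it has 3 zeros):
  + (3) · M_44   where M_44 = det([-2 -1 -4; -3 4 -2; 5 -4 1]) = 47
det = (+1)·(3)·(47) = 141

The determinant is 141.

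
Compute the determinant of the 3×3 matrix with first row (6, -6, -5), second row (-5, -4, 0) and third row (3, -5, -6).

Expand along row 2:
  − (-5) · |-6 -5; -5 -6| = −(-5)·(36 − 25) = 55
  + (-4) · |6 -5; 3 -6| = (-4)·(-36 − (-15)) = 84
Sum: (55) + (84) = 139

139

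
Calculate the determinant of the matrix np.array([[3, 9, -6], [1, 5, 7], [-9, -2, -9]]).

-837

Expand along column 1:
  + 3 · |5 7; -2 -9| = 3·(-45 − (-14)) = -93
  − 1 · |9 -6; -2 -9| = −1·(-81 − 12) = 93
  + (-9) · |9 -6; 5 7| = (-9)·(63 − (-30)) = -837
Sum: (-93) + (93) + (-837) = -837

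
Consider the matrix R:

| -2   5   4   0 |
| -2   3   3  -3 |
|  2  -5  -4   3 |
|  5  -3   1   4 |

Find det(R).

Expand along row 1 (it has 1 zero):
  + (-2) · M_11   where M_11 = det([3 3 -3; -5 -4 3; -3 1 4]) = 27
  − (5) · M_12   where M_12 = det([-2 3 -3; 2 -4 3; 5 1 4]) = -7
  + (4) · M_13   where M_13 = det([-2 3 -3; 2 -5 3; 5 -3 4]) = -14
det = (+1)·(-2)·(27) + (-1)·(5)·(-7) + (+1)·(4)·(-14) = -75

-75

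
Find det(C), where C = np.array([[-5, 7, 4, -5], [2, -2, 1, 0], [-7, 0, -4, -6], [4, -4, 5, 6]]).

|C| = -816

Expand along row 2 (it has 1 zero):
  − (2) · M_21   where M_21 = det([7 4 -5; 0 -4 -6; -4 5 6]) = 218
  + (-2) · M_22   where M_22 = det([-5 4 -5; -7 -4 -6; 4 5 6]) = 137
  − (1) · M_23   where M_23 = det([-5 7 -5; -7 0 -6; 4 -4 6]) = 106
det = (-1)·(2)·(218) + (+1)·(-2)·(137) + (-1)·(1)·(106) = -816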